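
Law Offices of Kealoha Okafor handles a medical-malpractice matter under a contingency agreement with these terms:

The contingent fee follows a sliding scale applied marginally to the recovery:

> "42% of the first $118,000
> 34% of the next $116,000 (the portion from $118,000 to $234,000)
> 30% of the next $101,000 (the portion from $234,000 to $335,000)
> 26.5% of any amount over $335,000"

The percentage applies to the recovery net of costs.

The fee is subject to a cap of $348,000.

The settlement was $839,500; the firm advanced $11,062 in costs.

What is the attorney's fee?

Fee base (net of costs): $839,500 − $11,062 = $828,438
First $118,000 at 42% = $49,560.00
Next $116,000 at 34% = $39,440.00
Next $101,000 at 30% = $30,300.00
Remaining $493,438 at 26.5% = $130,761.07
Fee: $49,560.00 + $39,440.00 + $30,300.00 + $130,761.07 = $250,061.07
$250,061.07 is under the $348,000 cap.

$250,061.07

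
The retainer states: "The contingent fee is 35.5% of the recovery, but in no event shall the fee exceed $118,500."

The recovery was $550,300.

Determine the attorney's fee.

35.5% of $550,300 = $195,356.50
That exceeds the $118,500 cap, so the fee is capped at $118,500.

$118,500.00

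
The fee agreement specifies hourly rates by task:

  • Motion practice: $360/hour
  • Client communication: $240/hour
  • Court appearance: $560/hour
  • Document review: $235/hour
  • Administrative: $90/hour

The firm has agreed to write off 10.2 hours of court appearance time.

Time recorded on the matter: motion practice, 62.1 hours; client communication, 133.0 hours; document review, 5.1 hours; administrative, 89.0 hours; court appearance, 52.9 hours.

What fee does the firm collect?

Motion practice: 62.1 × $360 = $22,356.00
Client communication: 133.0 × $240 = $31,920.00
Court appearance: 52.9 × $560 = $29,624.00
Document review: 5.1 × $235 = $1,198.50
Administrative: 89.0 × $90 = $8,010.00
Subtotal: $93,108.50
Write-off: 10.2 × $560 = $5,712.00
Total: $93,108.50 − $5,712.00 = $87,396.50

$87,396.50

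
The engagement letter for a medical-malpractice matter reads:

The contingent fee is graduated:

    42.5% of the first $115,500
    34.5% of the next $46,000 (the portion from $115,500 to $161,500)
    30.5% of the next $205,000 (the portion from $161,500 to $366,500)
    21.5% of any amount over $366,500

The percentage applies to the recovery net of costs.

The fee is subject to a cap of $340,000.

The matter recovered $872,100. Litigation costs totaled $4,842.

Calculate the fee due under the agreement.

$235,145.47

Fee base (net of costs): $872,100 − $4,842 = $867,258
First $115,500 at 42.5% = $49,087.50
Next $46,000 at 34.5% = $15,870.00
Next $205,000 at 30.5% = $62,525.00
Remaining $500,758 at 21.5% = $107,662.97
Fee: $49,087.50 + $15,870.00 + $62,525.00 + $107,662.97 = $235,145.47
$235,145.47 is under the $340,000 cap.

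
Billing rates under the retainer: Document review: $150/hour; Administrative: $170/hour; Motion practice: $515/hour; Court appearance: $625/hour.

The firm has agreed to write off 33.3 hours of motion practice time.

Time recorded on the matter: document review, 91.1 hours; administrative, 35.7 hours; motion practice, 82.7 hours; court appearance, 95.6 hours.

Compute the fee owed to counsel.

Document review: 91.1 × $150 = $13,665.00
Administrative: 35.7 × $170 = $6,069.00
Motion practice: 82.7 × $515 = $42,590.50
Court appearance: 95.6 × $625 = $59,750.00
Subtotal: $122,074.50
Write-off: 33.3 × $515 = $17,149.50
Total: $122,074.50 − $17,149.50 = $104,925.00

$104,925.00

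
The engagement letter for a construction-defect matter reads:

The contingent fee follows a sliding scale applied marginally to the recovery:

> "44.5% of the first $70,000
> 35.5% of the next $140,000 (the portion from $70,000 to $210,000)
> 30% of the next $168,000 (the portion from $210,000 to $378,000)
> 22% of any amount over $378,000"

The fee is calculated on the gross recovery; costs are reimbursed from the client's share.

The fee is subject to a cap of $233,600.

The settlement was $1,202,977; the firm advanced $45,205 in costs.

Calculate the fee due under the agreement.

Fee base is the gross recovery, $1,202,977; costs are reimbursed separately.
First $70,000 at 44.5% = $31,150.00
Next $140,000 at 35.5% = $49,700.00
Next $168,000 at 30% = $50,400.00
Remaining $824,977 at 22% = $181,494.94
Fee: $31,150.00 + $49,700.00 + $50,400.00 + $181,494.94 = $312,744.94
$312,744.94 exceeds the $233,600 cap, so the fee is capped at $233,600.00.

$233,600.00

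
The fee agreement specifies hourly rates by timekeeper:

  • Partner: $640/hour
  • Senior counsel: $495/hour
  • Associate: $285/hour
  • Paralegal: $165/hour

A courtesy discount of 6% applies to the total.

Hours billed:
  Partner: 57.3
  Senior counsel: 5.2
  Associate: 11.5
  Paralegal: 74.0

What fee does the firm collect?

$51,449.49

Partner: 57.3 × $640 = $36,672.00
Senior counsel: 5.2 × $495 = $2,574.00
Associate: 11.5 × $285 = $3,277.50
Paralegal: 74.0 × $165 = $12,210.00
Subtotal: $54,733.50
Less 6% discount: −$3,284.01
Total: $54,733.50 − $3,284.01 = $51,449.49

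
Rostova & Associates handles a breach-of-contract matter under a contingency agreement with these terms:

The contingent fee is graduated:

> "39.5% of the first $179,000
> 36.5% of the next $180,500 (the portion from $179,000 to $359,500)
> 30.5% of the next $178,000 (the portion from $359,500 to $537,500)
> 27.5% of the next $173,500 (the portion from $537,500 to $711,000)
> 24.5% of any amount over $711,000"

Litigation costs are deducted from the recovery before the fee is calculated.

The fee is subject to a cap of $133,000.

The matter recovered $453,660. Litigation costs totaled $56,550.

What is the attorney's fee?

$133,000.00

Fee base (net of costs): $453,660 − $56,550 = $397,110
First $179,000 at 39.5% = $70,705.00
Next $180,500 at 36.5% = $65,882.50
Remaining $37,610 at 30.5% = $11,471.05
Fee: $70,705.00 + $65,882.50 + $11,471.05 = $148,058.55
$148,058.55 exceeds the $133,000 cap, so the fee is capped at $133,000.00.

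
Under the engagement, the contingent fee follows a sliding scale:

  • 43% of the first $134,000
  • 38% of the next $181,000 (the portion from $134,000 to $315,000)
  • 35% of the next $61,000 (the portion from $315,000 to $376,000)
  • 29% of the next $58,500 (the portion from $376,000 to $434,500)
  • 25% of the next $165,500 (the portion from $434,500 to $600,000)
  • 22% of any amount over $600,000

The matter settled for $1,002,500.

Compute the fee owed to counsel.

First $134,000 at 43% = $57,620.00
Next $181,000 at 38% = $68,780.00
Next $61,000 at 35% = $21,350.00
Next $58,500 at 29% = $16,965.00
Next $165,500 at 25% = $41,375.00
Remaining $402,500 at 22% = $88,550.00
Fee: $57,620.00 + $68,780.00 + $21,350.00 + $16,965.00 + $41,375.00 + $88,550.00 = $294,640.00

$294,640.00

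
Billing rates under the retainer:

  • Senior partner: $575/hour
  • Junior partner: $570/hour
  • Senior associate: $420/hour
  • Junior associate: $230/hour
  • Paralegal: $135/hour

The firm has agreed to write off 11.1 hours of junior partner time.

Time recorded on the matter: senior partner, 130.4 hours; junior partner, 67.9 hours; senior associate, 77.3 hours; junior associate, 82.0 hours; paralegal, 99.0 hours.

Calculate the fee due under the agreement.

$172,047.00

Senior partner: 130.4 × $575 = $74,980.00
Junior partner: 67.9 × $570 = $38,703.00
Senior associate: 77.3 × $420 = $32,466.00
Junior associate: 82.0 × $230 = $18,860.00
Paralegal: 99.0 × $135 = $13,365.00
Subtotal: $178,374.00
Write-off: 11.1 × $570 = $6,327.00
Total: $178,374.00 − $6,327.00 = $172,047.00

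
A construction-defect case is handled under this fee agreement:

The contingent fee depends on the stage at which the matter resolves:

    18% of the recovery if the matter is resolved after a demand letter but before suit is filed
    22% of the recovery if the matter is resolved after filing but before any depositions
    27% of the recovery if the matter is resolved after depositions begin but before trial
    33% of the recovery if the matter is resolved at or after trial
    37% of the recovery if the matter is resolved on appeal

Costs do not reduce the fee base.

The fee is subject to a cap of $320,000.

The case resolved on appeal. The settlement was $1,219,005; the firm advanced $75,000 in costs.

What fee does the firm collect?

$320,000.00

Fee base is the gross recovery, $1,219,005; costs are reimbursed separately.
The matter resolved on appeal, so the 37% rate applies.
$1,219,005 × 37% = $451,031.85
$451,031.85 exceeds the $320,000 cap, so the fee is capped at $320,000.00.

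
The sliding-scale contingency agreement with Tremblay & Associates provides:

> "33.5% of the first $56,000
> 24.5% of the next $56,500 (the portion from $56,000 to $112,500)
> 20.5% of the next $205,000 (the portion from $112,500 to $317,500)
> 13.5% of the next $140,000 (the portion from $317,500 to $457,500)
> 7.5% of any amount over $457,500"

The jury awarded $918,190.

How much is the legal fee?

First $56,000 at 33.5% = $18,760.00
Next $56,500 at 24.5% = $13,842.50
Next $205,000 at 20.5% = $42,025.00
Next $140,000 at 13.5% = $18,900.00
Remaining $460,690 at 7.5% = $34,551.75
Fee: $18,760.00 + $13,842.50 + $42,025.00 + $18,900.00 + $34,551.75 = $128,079.25

$128,079.25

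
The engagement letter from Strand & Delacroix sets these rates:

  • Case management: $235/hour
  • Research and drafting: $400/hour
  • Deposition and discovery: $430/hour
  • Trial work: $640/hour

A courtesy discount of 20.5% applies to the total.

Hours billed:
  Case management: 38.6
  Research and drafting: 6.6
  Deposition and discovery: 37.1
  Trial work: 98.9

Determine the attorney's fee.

$72,313.20

Case management: 38.6 × $235 = $9,071.00
Research and drafting: 6.6 × $400 = $2,640.00
Deposition and discovery: 37.1 × $430 = $15,953.00
Trial work: 98.9 × $640 = $63,296.00
Subtotal: $90,960.00
Less 20.5% discount: −$18,646.80
Total: $90,960.00 − $18,646.80 = $72,313.20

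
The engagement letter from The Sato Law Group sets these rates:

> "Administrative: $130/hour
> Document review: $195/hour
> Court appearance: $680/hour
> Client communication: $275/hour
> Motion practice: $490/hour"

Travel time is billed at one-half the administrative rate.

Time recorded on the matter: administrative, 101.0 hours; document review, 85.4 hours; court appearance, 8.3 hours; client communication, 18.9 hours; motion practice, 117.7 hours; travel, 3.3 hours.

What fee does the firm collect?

$98,512.00

Administrative: 101.0 × $130 = $13,130.00
Document review: 85.4 × $195 = $16,653.00
Court appearance: 8.3 × $680 = $5,644.00
Client communication: 18.9 × $275 = $5,197.50
Motion practice: 117.7 × $490 = $57,673.00
Subtotal: $13,130.00 + $16,653.00 + $5,644.00 + $5,197.50 + $57,673.00 = $98,297.50
Travel: 3.3 × ($130 ÷ 2) = 3.3 × $65.00 = $214.50
Total: $98,297.50 + $214.50 = $98,512.00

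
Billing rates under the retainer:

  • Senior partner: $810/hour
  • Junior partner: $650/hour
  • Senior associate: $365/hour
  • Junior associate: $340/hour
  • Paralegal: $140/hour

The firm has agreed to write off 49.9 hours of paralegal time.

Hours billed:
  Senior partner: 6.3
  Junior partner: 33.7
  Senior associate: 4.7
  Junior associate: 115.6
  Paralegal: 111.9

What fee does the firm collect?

$76,707.50

Senior partner: 6.3 × $810 = $5,103.00
Junior partner: 33.7 × $650 = $21,905.00
Senior associate: 4.7 × $365 = $1,715.50
Junior associate: 115.6 × $340 = $39,304.00
Paralegal: 111.9 × $140 = $15,666.00
Subtotal: $83,693.50
Write-off: 49.9 × $140 = $6,986.00
Total: $83,693.50 − $6,986.00 = $76,707.50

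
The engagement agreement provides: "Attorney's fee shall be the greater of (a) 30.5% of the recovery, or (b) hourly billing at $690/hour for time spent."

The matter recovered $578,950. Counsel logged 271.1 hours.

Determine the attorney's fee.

$187,059.00

(a) 30.5% of $578,950 = $176,579.75
(b) 271.1 × $690 = $187,059.00
The greater is (b): $187,059.00.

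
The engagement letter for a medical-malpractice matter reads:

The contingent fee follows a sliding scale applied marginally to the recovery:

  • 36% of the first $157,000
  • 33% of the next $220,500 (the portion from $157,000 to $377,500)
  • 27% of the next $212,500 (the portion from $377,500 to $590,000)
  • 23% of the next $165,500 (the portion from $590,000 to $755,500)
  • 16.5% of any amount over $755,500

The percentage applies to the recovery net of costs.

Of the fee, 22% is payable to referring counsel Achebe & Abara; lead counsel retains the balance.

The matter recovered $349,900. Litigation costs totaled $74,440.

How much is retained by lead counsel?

Fee base (net of costs): $349,900 − $74,440 = $275,460
First $157,000 at 36% = $56,520.00
Remaining $118,460 at 33% = $39,091.80
Fee: $56,520.00 + $39,091.80 = $95,611.80
Referral share: 22% of $95,611.80 = $21,034.60; lead counsel retains $95,611.80 − $21,034.60 = $74,577.20.

$74,577.20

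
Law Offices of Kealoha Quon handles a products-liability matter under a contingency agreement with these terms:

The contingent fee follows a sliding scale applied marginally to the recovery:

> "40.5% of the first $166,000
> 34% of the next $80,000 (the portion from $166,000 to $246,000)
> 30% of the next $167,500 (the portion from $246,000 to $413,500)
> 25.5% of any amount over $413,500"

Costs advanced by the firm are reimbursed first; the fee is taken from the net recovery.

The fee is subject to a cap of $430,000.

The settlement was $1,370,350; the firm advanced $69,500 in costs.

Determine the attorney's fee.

$370,954.25

Fee base (net of costs): $1,370,350 − $69,500 = $1,300,850
First $166,000 at 40.5% = $67,230.00
Next $80,000 at 34% = $27,200.00
Next $167,500 at 30% = $50,250.00
Remaining $887,350 at 25.5% = $226,274.25
Fee: $67,230.00 + $27,200.00 + $50,250.00 + $226,274.25 = $370,954.25
$370,954.25 is under the $430,000 cap.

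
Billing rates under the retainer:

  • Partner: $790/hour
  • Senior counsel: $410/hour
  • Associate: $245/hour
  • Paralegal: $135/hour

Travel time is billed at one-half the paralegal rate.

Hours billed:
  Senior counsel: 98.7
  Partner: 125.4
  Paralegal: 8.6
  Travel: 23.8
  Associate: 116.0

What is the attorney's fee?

Partner: 125.4 × $790 = $99,066.00
Senior counsel: 98.7 × $410 = $40,467.00
Associate: 116.0 × $245 = $28,420.00
Paralegal: 8.6 × $135 = $1,161.00
Subtotal: $99,066.00 + $40,467.00 + $28,420.00 + $1,161.00 = $169,114.00
Travel: 23.8 × ($135 ÷ 2) = 23.8 × $67.50 = $1,606.50
Total: $169,114.00 + $1,606.50 = $170,720.50

$170,720.50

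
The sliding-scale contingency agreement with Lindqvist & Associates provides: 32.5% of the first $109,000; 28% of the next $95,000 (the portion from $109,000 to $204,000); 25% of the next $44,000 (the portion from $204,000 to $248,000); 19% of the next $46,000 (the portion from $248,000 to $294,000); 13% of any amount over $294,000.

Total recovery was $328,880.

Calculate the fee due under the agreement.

$86,299.40

First $109,000 at 32.5% = $35,425.00
Next $95,000 at 28% = $26,600.00
Next $44,000 at 25% = $11,000.00
Next $46,000 at 19% = $8,740.00
Remaining $34,880 at 13% = $4,534.40
Fee: $35,425.00 + $26,600.00 + $11,000.00 + $8,740.00 + $4,534.40 = $86,299.40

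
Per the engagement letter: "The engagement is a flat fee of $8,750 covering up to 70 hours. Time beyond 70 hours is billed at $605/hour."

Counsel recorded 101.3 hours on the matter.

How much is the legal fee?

Flat fee: $8,750.00
Excess hours: 101.3 − 70 = 31.3
Overrun: 31.3 × $605 = $18,936.50
Total: $8,750.00 + $18,936.50 = $27,686.50

$27,686.50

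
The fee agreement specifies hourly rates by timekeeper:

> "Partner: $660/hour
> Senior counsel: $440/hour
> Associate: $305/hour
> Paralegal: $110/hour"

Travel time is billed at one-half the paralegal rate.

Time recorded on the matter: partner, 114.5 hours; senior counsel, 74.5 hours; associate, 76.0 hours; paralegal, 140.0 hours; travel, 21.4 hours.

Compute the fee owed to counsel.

$148,107.00

Partner: 114.5 × $660 = $75,570.00
Senior counsel: 74.5 × $440 = $32,780.00
Associate: 76.0 × $305 = $23,180.00
Paralegal: 140.0 × $110 = $15,400.00
Subtotal: $75,570.00 + $32,780.00 + $23,180.00 + $15,400.00 = $146,930.00
Travel: 21.4 × ($110 ÷ 2) = 21.4 × $55.00 = $1,177.00
Total: $146,930.00 + $1,177.00 = $148,107.00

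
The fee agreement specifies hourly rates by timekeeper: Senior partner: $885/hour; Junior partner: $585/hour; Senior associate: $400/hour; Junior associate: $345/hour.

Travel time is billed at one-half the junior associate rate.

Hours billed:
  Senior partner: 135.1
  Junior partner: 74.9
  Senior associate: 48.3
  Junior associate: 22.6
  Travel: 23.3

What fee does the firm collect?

Senior partner: 135.1 × $885 = $119,563.50
Junior partner: 74.9 × $585 = $43,816.50
Senior associate: 48.3 × $400 = $19,320.00
Junior associate: 22.6 × $345 = $7,797.00
Subtotal: $119,563.50 + $43,816.50 + $19,320.00 + $7,797.00 = $190,497.00
Travel: 23.3 × ($345 ÷ 2) = 23.3 × $172.50 = $4,019.25
Total: $190,497.00 + $4,019.25 = $194,516.25

$194,516.25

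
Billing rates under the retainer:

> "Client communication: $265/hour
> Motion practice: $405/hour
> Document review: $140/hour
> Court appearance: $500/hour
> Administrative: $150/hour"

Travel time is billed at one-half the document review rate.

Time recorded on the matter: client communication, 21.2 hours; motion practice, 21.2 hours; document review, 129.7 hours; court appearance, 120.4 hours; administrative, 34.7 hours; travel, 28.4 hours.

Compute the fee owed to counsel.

Client communication: 21.2 × $265 = $5,618.00
Motion practice: 21.2 × $405 = $8,586.00
Document review: 129.7 × $140 = $18,158.00
Court appearance: 120.4 × $500 = $60,200.00
Administrative: 34.7 × $150 = $5,205.00
Subtotal: $5,618.00 + $8,586.00 + $18,158.00 + $60,200.00 + $5,205.00 = $97,767.00
Travel: 28.4 × ($140 ÷ 2) = 28.4 × $70.00 = $1,988.00
Total: $97,767.00 + $1,988.00 = $99,755.00

$99,755.00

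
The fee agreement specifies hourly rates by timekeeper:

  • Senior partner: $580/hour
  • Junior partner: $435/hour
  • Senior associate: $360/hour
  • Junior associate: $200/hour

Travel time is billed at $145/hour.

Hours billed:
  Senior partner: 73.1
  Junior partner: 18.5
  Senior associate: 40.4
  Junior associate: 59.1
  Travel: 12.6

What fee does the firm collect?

Senior partner: 73.1 × $580 = $42,398.00
Junior partner: 18.5 × $435 = $8,047.50
Senior associate: 40.4 × $360 = $14,544.00
Junior associate: 59.1 × $200 = $11,820.00
Subtotal: $42,398.00 + $8,047.50 + $14,544.00 + $11,820.00 = $76,809.50
Travel: 12.6 × $145 = $1,827.00
Total: $76,809.50 + $1,827.00 = $78,636.50

$78,636.50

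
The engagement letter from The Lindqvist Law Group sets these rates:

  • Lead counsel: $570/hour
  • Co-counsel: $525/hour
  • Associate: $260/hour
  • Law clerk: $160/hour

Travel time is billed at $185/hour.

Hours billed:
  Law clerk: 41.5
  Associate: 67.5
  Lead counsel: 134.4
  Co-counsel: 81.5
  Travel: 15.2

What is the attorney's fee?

Lead counsel: 134.4 × $570 = $76,608.00
Co-counsel: 81.5 × $525 = $42,787.50
Associate: 67.5 × $260 = $17,550.00
Law clerk: 41.5 × $160 = $6,640.00
Subtotal: $76,608.00 + $42,787.50 + $17,550.00 + $6,640.00 = $143,585.50
Travel: 15.2 × $185 = $2,812.00
Total: $143,585.50 + $2,812.00 = $146,397.50

$146,397.50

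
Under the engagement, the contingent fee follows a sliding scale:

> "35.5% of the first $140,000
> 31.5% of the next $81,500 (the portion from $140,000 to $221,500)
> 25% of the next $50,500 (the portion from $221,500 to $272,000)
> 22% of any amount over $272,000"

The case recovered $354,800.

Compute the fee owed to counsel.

$106,213.50

First $140,000 at 35.5% = $49,700.00
Next $81,500 at 31.5% = $25,672.50
Next $50,500 at 25% = $12,625.00
Remaining $82,800 at 22% = $18,216.00
Fee: $49,700.00 + $25,672.50 + $12,625.00 + $18,216.00 = $106,213.50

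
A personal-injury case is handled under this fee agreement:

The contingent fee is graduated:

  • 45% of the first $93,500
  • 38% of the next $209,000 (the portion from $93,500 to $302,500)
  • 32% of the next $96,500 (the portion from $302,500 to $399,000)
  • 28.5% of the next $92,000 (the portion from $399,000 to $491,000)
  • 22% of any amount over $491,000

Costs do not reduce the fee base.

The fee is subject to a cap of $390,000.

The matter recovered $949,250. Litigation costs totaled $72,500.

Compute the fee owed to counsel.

Fee base is the gross recovery, $949,250; costs are reimbursed separately.
First $93,500 at 45% = $42,075.00
Next $209,000 at 38% = $79,420.00
Next $96,500 at 32% = $30,880.00
Next $92,000 at 28.5% = $26,220.00
Remaining $458,250 at 22% = $100,815.00
Fee: $42,075.00 + $79,420.00 + $30,880.00 + $26,220.00 + $100,815.00 = $279,410.00
$279,410.00 is under the $390,000 cap.

$279,410.00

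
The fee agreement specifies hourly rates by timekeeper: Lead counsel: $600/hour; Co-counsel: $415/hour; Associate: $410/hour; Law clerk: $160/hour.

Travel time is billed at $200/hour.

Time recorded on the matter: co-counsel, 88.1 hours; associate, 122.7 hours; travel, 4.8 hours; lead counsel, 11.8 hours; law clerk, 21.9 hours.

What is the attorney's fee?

$98,412.50

Lead counsel: 11.8 × $600 = $7,080.00
Co-counsel: 88.1 × $415 = $36,561.50
Associate: 122.7 × $410 = $50,307.00
Law clerk: 21.9 × $160 = $3,504.00
Subtotal: $7,080.00 + $36,561.50 + $50,307.00 + $3,504.00 = $97,452.50
Travel: 4.8 × $200 = $960.00
Total: $97,452.50 + $960.00 = $98,412.50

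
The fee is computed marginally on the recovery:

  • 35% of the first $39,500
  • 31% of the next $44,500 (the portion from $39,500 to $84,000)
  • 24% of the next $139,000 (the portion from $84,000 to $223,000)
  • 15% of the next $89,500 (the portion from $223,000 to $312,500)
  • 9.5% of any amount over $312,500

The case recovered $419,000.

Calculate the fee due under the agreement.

First $39,500 at 35% = $13,825.00
Next $44,500 at 31% = $13,795.00
Next $139,000 at 24% = $33,360.00
Next $89,500 at 15% = $13,425.00
Remaining $106,500 at 9.5% = $10,117.50
Fee: $13,825.00 + $13,795.00 + $33,360.00 + $13,425.00 + $10,117.50 = $84,522.50

$84,522.50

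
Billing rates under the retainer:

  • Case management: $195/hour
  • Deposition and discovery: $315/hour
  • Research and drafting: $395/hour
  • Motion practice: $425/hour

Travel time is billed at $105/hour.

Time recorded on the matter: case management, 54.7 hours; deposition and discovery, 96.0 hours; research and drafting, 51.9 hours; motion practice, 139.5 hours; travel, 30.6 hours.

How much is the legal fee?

Case management: 54.7 × $195 = $10,666.50
Deposition and discovery: 96.0 × $315 = $30,240.00
Research and drafting: 51.9 × $395 = $20,500.50
Motion practice: 139.5 × $425 = $59,287.50
Subtotal: $10,666.50 + $30,240.00 + $20,500.50 + $59,287.50 = $120,694.50
Travel: 30.6 × $105 = $3,213.00
Total: $120,694.50 + $3,213.00 = $123,907.50

$123,907.50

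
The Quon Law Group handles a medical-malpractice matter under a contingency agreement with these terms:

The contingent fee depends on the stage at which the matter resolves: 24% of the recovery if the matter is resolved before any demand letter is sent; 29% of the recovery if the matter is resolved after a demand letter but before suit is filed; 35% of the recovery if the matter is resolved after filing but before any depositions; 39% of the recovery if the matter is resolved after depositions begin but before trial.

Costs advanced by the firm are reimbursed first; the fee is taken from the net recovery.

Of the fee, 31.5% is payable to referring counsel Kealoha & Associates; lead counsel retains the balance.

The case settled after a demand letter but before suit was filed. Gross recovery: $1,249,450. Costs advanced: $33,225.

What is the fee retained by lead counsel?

Fee base (net of costs): $1,249,450 − $33,225 = $1,216,225
The matter settled after a demand letter but before suit was filed, so the 29% rate applies.
$1,216,225 × 29% = $352,705.25
Referral share: 31.5% of $352,705.25 = $111,102.15; lead counsel retains $352,705.25 − $111,102.15 = $241,603.10.

$241,603.10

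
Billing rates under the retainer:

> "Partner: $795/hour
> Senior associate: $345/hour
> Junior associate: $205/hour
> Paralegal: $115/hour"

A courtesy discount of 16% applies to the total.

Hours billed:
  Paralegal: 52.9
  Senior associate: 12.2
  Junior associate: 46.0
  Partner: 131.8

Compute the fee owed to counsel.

Partner: 131.8 × $795 = $104,781.00
Senior associate: 12.2 × $345 = $4,209.00
Junior associate: 46.0 × $205 = $9,430.00
Paralegal: 52.9 × $115 = $6,083.50
Subtotal: $124,503.50
Less 16% discount: −$19,920.56
Total: $124,503.50 − $19,920.56 = $104,582.94

$104,582.94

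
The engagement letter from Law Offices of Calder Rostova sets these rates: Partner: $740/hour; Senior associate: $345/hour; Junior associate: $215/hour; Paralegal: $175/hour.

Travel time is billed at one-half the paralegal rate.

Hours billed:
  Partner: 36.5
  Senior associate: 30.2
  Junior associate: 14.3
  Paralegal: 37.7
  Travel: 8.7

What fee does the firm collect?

Partner: 36.5 × $740 = $27,010.00
Senior associate: 30.2 × $345 = $10,419.00
Junior associate: 14.3 × $215 = $3,074.50
Paralegal: 37.7 × $175 = $6,597.50
Subtotal: $27,010.00 + $10,419.00 + $3,074.50 + $6,597.50 = $47,101.00
Travel: 8.7 × ($175 ÷ 2) = 8.7 × $87.50 = $761.25
Total: $47,101.00 + $761.25 = $47,862.25

$47,862.25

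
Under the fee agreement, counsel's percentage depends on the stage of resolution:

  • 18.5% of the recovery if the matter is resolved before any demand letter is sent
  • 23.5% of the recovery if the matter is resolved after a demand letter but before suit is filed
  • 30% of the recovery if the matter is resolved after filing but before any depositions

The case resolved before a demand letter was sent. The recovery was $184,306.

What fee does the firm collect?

The matter resolved before a demand letter was sent, so the 18.5% rate applies.
$184,306 × 18.5% = $34,096.61

$34,096.61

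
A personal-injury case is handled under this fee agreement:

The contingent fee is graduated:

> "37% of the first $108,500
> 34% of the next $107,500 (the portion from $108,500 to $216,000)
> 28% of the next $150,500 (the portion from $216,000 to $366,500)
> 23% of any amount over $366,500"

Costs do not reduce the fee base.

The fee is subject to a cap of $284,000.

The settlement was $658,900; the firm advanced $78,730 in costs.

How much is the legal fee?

Fee base is the gross recovery, $658,900; costs are reimbursed separately.
First $108,500 at 37% = $40,145.00
Next $107,500 at 34% = $36,550.00
Next $150,500 at 28% = $42,140.00
Remaining $292,400 at 23% = $67,252.00
Fee: $40,145.00 + $36,550.00 + $42,140.00 + $67,252.00 = $186,087.00
$186,087.00 is under the $284,000 cap.

$186,087.00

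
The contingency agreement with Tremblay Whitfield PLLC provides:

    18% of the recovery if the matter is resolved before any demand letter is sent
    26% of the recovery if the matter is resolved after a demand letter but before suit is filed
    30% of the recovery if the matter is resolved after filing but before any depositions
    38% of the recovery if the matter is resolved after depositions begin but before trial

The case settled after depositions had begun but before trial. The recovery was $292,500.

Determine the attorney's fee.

$111,150.00

The matter settled after depositions had begun but before trial, so the 38% rate applies.
$292,500 × 38% = $111,150.00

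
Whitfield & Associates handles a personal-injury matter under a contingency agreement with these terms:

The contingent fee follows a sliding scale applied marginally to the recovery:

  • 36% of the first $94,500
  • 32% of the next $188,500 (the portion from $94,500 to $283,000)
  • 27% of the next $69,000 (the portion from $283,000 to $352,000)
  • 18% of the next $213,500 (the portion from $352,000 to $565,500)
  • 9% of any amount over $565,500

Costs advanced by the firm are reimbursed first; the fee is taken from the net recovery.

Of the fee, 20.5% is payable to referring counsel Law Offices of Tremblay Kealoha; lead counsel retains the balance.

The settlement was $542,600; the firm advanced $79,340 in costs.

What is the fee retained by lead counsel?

$105,732.46

Fee base (net of costs): $542,600 − $79,340 = $463,260
First $94,500 at 36% = $34,020.00
Next $188,500 at 32% = $60,320.00
Next $69,000 at 27% = $18,630.00
Remaining $111,260 at 18% = $20,026.80
Fee: $34,020.00 + $60,320.00 + $18,630.00 + $20,026.80 = $132,996.80
Referral share: 20.5% of $132,996.80 = $27,264.34; lead counsel retains $132,996.80 − $27,264.34 = $105,732.46.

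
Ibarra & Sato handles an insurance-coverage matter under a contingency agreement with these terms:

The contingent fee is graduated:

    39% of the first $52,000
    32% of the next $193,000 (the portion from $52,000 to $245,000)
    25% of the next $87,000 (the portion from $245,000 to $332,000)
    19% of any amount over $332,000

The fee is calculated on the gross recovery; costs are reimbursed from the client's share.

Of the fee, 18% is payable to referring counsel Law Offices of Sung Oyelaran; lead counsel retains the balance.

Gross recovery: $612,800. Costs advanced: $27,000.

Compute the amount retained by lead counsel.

$128,856.44

Fee base is the gross recovery, $612,800; costs are reimbursed separately.
First $52,000 at 39% = $20,280.00
Next $193,000 at 32% = $61,760.00
Next $87,000 at 25% = $21,750.00
Remaining $280,800 at 19% = $53,352.00
Fee: $20,280.00 + $61,760.00 + $21,750.00 + $53,352.00 = $157,142.00
Referral share: 18% of $157,142.00 = $28,285.56; lead counsel retains $157,142.00 − $28,285.56 = $128,856.44.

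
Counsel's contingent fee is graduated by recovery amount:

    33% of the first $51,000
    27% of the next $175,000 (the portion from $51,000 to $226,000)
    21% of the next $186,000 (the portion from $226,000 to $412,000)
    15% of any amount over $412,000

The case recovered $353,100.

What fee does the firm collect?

$90,771.00

First $51,000 at 33% = $16,830.00
Next $175,000 at 27% = $47,250.00
Remaining $127,100 at 21% = $26,691.00
Fee: $16,830.00 + $47,250.00 + $26,691.00 = $90,771.00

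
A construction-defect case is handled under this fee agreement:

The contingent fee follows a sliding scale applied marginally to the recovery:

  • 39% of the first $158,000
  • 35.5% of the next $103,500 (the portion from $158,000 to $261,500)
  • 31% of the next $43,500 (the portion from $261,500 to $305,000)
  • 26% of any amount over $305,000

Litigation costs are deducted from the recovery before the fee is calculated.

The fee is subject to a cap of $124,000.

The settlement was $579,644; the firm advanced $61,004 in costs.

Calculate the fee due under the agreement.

$124,000.00

Fee base (net of costs): $579,644 − $61,004 = $518,640
First $158,000 at 39% = $61,620.00
Next $103,500 at 35.5% = $36,742.50
Next $43,500 at 31% = $13,485.00
Remaining $213,640 at 26% = $55,546.40
Fee: $61,620.00 + $36,742.50 + $13,485.00 + $55,546.40 = $167,393.90
$167,393.90 exceeds the $124,000 cap, so the fee is capped at $124,000.00.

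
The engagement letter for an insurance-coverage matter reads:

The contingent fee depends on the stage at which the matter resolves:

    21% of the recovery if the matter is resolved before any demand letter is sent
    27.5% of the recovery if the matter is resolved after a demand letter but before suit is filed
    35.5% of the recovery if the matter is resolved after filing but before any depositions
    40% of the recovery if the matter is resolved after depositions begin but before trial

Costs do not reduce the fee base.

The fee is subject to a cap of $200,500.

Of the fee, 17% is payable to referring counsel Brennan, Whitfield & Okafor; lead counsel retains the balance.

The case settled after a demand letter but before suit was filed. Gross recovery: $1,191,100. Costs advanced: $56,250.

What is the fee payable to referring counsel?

$34,085.00

Fee base is the gross recovery, $1,191,100; costs are reimbursed separately.
The matter settled after a demand letter but before suit was filed, so the 27.5% rate applies.
$1,191,100 × 27.5% = $327,552.50
$327,552.50 exceeds the $200,500 cap, so the fee is capped at $200,500.00.
Referral share: 17% of $200,500.00 = $34,085.00; lead counsel retains $200,500.00 − $34,085.00 = $166,415.00.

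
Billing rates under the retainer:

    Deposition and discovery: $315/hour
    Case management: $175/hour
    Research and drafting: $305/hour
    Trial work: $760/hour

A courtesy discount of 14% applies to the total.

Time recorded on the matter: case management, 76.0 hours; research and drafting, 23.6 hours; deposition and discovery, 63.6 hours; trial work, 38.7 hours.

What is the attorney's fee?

Deposition and discovery: 63.6 × $315 = $20,034.00
Case management: 76.0 × $175 = $13,300.00
Research and drafting: 23.6 × $305 = $7,198.00
Trial work: 38.7 × $760 = $29,412.00
Subtotal: $69,944.00
Less 14% discount: −$9,792.16
Total: $69,944.00 − $9,792.16 = $60,151.84

$60,151.84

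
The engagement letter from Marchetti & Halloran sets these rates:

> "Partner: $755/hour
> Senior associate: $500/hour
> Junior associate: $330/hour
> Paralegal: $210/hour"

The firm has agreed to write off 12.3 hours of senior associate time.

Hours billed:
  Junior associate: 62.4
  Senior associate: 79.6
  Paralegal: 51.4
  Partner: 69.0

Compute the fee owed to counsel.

Partner: 69.0 × $755 = $52,095.00
Senior associate: 79.6 × $500 = $39,800.00
Junior associate: 62.4 × $330 = $20,592.00
Paralegal: 51.4 × $210 = $10,794.00
Subtotal: $123,281.00
Write-off: 12.3 × $500 = $6,150.00
Total: $123,281.00 − $6,150.00 = $117,131.00

$117,131.00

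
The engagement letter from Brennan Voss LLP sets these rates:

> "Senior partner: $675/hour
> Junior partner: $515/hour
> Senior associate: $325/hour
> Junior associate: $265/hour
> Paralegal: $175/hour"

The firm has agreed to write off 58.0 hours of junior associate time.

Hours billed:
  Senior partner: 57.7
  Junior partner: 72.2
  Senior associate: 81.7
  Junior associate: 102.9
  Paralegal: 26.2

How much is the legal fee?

$119,166.50

Senior partner: 57.7 × $675 = $38,947.50
Junior partner: 72.2 × $515 = $37,183.00
Senior associate: 81.7 × $325 = $26,552.50
Junior associate: 102.9 × $265 = $27,268.50
Paralegal: 26.2 × $175 = $4,585.00
Subtotal: $134,536.50
Write-off: 58.0 × $265 = $15,370.00
Total: $134,536.50 − $15,370.00 = $119,166.50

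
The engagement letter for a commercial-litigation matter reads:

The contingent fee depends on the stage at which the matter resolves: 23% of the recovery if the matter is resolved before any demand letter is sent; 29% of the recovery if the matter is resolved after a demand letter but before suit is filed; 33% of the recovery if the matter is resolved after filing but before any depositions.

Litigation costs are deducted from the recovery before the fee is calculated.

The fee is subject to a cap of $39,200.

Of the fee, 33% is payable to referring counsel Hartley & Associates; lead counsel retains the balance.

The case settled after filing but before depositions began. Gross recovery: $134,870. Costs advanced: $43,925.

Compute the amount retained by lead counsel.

Fee base (net of costs): $134,870 − $43,925 = $90,945
The matter settled after filing but before depositions began, so the 33% rate applies.
$90,945 × 33% = $30,011.85
$30,011.85 is under the $39,200 cap.
Referral share: 33% of $30,011.85 = $9,903.91; lead counsel retains $30,011.85 − $9,903.91 = $20,107.94.

$20,107.94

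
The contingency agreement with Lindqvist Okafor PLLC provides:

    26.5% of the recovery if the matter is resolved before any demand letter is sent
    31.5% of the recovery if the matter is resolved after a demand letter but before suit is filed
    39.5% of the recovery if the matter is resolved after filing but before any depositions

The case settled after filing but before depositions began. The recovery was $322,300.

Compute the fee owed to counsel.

The matter settled after filing but before depositions began, so the 39.5% rate applies.
$322,300 × 39.5% = $127,308.50

$127,308.50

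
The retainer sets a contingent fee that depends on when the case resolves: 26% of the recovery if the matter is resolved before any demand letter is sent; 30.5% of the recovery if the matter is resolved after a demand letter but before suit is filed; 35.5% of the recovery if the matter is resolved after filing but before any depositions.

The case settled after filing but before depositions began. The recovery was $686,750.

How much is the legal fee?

The matter settled after filing but before depositions began, so the 35.5% rate applies.
$686,750 × 35.5% = $243,796.25

$243,796.25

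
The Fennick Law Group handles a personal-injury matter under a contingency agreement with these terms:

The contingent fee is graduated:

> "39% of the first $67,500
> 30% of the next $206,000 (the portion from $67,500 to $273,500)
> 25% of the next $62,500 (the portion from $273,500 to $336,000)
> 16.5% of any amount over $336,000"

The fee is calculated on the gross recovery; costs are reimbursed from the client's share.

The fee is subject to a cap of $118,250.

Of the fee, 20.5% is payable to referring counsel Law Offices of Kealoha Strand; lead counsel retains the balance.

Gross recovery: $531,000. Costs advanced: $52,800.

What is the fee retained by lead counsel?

$94,008.75

Fee base is the gross recovery, $531,000; costs are reimbursed separately.
First $67,500 at 39% = $26,325.00
Next $206,000 at 30% = $61,800.00
Next $62,500 at 25% = $15,625.00
Remaining $195,000 at 16.5% = $32,175.00
Fee: $26,325.00 + $61,800.00 + $15,625.00 + $32,175.00 = $135,925.00
$135,925.00 exceeds the $118,250 cap, so the fee is capped at $118,250.00.
Referral share: 20.5% of $118,250.00 = $24,241.25; lead counsel retains $118,250.00 − $24,241.25 = $94,008.75.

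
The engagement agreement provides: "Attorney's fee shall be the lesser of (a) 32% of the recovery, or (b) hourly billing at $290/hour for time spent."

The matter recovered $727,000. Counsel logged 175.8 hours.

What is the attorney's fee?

(a) 32% of $727,000 = $232,640.00
(b) 175.8 × $290 = $50,982.00
The lesser is (b): $50,982.00.

$50,982.00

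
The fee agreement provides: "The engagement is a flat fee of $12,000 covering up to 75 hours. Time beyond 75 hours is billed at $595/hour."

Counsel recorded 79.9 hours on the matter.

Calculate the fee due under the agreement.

$14,915.50

Flat fee: $12,000.00
Excess hours: 79.9 − 75 = 4.9
Overrun: 4.9 × $595 = $2,915.50
Total: $12,000.00 + $2,915.50 = $14,915.50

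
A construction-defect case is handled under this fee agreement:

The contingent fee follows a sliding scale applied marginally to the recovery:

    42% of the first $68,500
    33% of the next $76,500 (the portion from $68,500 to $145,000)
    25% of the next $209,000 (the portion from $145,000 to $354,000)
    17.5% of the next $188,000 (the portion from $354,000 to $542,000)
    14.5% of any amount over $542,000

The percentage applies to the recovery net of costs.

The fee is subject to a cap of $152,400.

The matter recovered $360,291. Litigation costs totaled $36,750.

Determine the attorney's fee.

$98,650.25

Fee base (net of costs): $360,291 − $36,750 = $323,541
First $68,500 at 42% = $28,770.00
Next $76,500 at 33% = $25,245.00
Remaining $178,541 at 25% = $44,635.25
Fee: $28,770.00 + $25,245.00 + $44,635.25 = $98,650.25
$98,650.25 is under the $152,400 cap.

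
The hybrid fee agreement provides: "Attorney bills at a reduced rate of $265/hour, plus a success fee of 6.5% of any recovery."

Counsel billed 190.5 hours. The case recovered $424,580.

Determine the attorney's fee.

Hourly: 190.5 × $265 = $50,482.50
Success fee: 6.5% of $424,580 = $27,597.70
Total: $50,482.50 + $27,597.70 = $78,080.20

$78,080.20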